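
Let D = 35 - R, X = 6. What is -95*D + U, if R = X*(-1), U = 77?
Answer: -3818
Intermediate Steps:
R = -6 (R = 6*(-1) = -6)
D = 41 (D = 35 - 1*(-6) = 35 + 6 = 41)
-95*D + U = -95*41 + 77 = -3895 + 77 = -3818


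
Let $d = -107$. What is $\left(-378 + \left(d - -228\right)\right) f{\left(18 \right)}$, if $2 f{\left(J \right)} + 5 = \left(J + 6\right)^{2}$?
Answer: $- \frac{146747}{2} \approx -73374.0$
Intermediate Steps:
$f{\left(J \right)} = - \frac{5}{2} + \frac{\left(6 + J\right)^{2}}{2}$ ($f{\left(J \right)} = - \frac{5}{2} + \frac{\left(J + 6\right)^{2}}{2} = - \frac{5}{2} + \frac{\left(6 + J\right)^{2}}{2}$)
$\left(-378 + \left(d - -228\right)\right) f{\left(18 \right)} = \left(-378 - -121\right) \left(- \frac{5}{2} + \frac{\left(6 + 18\right)^{2}}{2}\right) = \left(-378 + \left(-107 + 228\right)\right) \left(- \frac{5}{2} + \frac{24^{2}}{2}\right) = \left(-378 + 121\right) \left(- \frac{5}{2} + \frac{1}{2} \cdot 576\right) = - 257 \left(- \frac{5}{2} + 288\right) = \left(-257\right) \frac{571}{2} = - \frac{146747}{2}$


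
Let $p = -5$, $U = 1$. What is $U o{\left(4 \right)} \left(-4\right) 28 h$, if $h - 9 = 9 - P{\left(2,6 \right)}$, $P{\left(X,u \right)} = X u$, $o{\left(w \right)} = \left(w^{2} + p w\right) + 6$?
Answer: $-1344$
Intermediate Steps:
$o{\left(w \right)} = 6 + w^{2} - 5 w$ ($o{\left(w \right)} = \left(w^{2} - 5 w\right) + 6 = 6 + w^{2} - 5 w$)
$h = 6$ ($h = 9 + \left(9 - 2 \cdot 6\right) = 9 + \left(9 - 12\right) = 9 - 3 = 6$)
$U o{\left(4 \right)} \left(-4\right) 28 h = 1 \left(6 + 4^{2} - 20\right) \left(-4\right) 28 \cdot 6 = 1 \left(6 + 16 - 20\right) \left(-4\right) 28 \cdot 6 = 1 \cdot 2 \left(-4\right) 28 \cdot 6 = 2 \left(-4\right) 28 \cdot 6 = \left(-8\right) 28 \cdot 6 = \left(-224\right) 6 = -1344$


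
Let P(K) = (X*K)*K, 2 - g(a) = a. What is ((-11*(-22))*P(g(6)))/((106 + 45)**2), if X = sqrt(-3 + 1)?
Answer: 3872*I*sqrt(2)/22801 ≈ 0.24016*I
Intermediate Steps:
g(a) = 2 - a
X = I*sqrt(2) (X = sqrt(-2) = I*sqrt(2) ≈ 1.4142*I)
P(K) = I*sqrt(2)*K**2 (P(K) = ((I*sqrt(2))*K)*K = (I*K*sqrt(2))*K = I*sqrt(2)*K**2)
((-11*(-22))*P(g(6)))/((106 + 45)**2) = ((-11*(-22))*(I*sqrt(2)*(2 - 1*6)**2))/((106 + 45)**2) = (242*(I*sqrt(2)*(2 - 6)**2))/(151**2) = (242*(I*sqrt(2)*(-4)**2))/22801 = (242*(I*sqrt(2)*16))*(1/22801) = (242*(16*I*sqrt(2)))*(1/22801) = (3872*I*sqrt(2))*(1/22801) = 3872*I*sqrt(2)/22801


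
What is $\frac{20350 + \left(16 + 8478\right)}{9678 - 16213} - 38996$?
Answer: $- \frac{254867704}{6535} \approx -39000.0$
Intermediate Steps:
$\frac{20350 + \left(16 + 8478\right)}{9678 - 16213} - 38996 = \frac{20350 + 8494}{-6535} - 38996 = 28844 \left(- \frac{1}{6535}\right) - 38996 = - \frac{28844}{6535} - 38996 = - \frac{254867704}{6535}$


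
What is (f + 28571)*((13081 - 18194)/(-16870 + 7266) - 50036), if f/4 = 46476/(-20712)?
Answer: -11844858988116037/8288252 ≈ -1.4291e+9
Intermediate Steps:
f = -7746/863 (f = 4*(46476/(-20712)) = 4*(46476*(-1/20712)) = 4*(-3873/1726) = -7746/863 ≈ -8.9757)
(f + 28571)*((13081 - 18194)/(-16870 + 7266) - 50036) = (-7746/863 + 28571)*((13081 - 18194)/(-16870 + 7266) - 50036) = 24649027*(-5113/(-9604) - 50036)/863 = 24649027*(-5113*(-1/9604) - 50036)/863 = 24649027*(5113/9604 - 50036)/863 = (24649027/863)*(-480540631/9604) = -11844858988116037/8288252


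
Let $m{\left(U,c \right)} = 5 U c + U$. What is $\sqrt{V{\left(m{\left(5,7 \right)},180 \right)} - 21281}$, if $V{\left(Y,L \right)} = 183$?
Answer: $i \sqrt{21098} \approx 145.25 i$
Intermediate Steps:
$m{\left(U,c \right)} = U + 5 U c$ ($m{\left(U,c \right)} = 5 U c + U = U + 5 U c$)
$\sqrt{V{\left(m{\left(5,7 \right)},180 \right)} - 21281} = \sqrt{183 - 21281} = \sqrt{-21098} = i \sqrt{21098}$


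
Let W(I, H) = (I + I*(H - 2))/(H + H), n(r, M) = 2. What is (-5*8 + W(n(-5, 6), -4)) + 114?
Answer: 301/4 ≈ 75.250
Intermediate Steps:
W(I, H) = (I + I*(-2 + H))/(2*H) (W(I, H) = (I + I*(-2 + H))/((2*H)) = (I + I*(-2 + H))*(1/(2*H)) = (I + I*(-2 + H))/(2*H))
(-5*8 + W(n(-5, 6), -4)) + 114 = (-5*8 + (½)*2*(-1 - 4)/(-4)) + 114 = (-40 + (½)*2*(-¼)*(-5)) + 114 = (-40 + 5/4) + 114 = -155/4 + 114 = 301/4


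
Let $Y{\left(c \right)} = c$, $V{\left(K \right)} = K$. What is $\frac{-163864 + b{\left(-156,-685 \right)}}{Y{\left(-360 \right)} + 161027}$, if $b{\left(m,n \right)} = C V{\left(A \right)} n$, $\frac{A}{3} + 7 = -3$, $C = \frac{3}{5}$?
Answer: $- \frac{151534}{160667} \approx -0.94316$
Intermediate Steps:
$C = \frac{3}{5}$ ($C = 3 \cdot \frac{1}{5} = \frac{3}{5} \approx 0.6$)
$A = -30$ ($A = -21 + 3 \left(-3\right) = -21 - 9 = -30$)
$b{\left(m,n \right)} = - 18 n$ ($b{\left(m,n \right)} = \frac{3}{5} \left(-30\right) n = - 18 n$)
$\frac{-163864 + b{\left(-156,-685 \right)}}{Y{\left(-360 \right)} + 161027} = \frac{-163864 - -12330}{-360 + 161027} = \frac{-163864 + 12330}{160667} = \left(-151534\right) \frac{1}{160667} = - \frac{151534}{160667}$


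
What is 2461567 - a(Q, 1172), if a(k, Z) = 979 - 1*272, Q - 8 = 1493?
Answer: 2460860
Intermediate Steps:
Q = 1501 (Q = 8 + 1493 = 1501)
a(k, Z) = 707 (a(k, Z) = 979 - 272 = 707)
2461567 - a(Q, 1172) = 2461567 - 1*707 = 2461567 - 707 = 2460860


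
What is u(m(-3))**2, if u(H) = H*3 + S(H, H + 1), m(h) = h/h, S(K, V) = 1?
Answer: 16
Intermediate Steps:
m(h) = 1
u(H) = 1 + 3*H (u(H) = H*3 + 1 = 3*H + 1 = 1 + 3*H)
u(m(-3))**2 = (1 + 3*1)**2 = (1 + 3)**2 = 4**2 = 16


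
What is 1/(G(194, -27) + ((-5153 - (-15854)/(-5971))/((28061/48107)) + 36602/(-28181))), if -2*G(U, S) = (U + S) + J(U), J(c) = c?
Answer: -9443578843622/85185907030855973 ≈ -0.00011086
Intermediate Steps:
G(U, S) = -U - S/2 (G(U, S) = -((U + S) + U)/2 = -((S + U) + U)/2 = -(S + 2*U)/2 = -U - S/2)
1/(G(194, -27) + ((-5153 - (-15854)/(-5971))/((28061/48107)) + 36602/(-28181))) = 1/((-1*194 - ½*(-27)) + ((-5153 - (-15854)/(-5971))/((28061/48107)) + 36602/(-28181))) = 1/((-194 + 27/2) + ((-5153 - (-15854)*(-1)/5971)/((28061*(1/48107))) + 36602*(-1/28181))) = 1/(-361/2 + ((-5153 - 1*15854/5971)/(28061/48107) - 36602/28181)) = 1/(-361/2 + ((-5153 - 15854/5971)*(48107/28061) - 36602/28181)) = 1/(-361/2 + (-30784417/5971*48107/28061 - 36602/28181)) = 1/(-361/2 + (-1480945948619/167552231 - 36602/28181)) = 1/(-361/2 - 41740670524791101/4721789421811) = 1/(-85185907030855973/9443578843622) = -9443578843622/85185907030855973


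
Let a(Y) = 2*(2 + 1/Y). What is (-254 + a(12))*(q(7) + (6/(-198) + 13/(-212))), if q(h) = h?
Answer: -72448169/41976 ≈ -1725.9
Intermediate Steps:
a(Y) = 4 + 2/Y
(-254 + a(12))*(q(7) + (6/(-198) + 13/(-212))) = (-254 + (4 + 2/12))*(7 + (6/(-198) + 13/(-212))) = (-254 + (4 + 2*(1/12)))*(7 + (6*(-1/198) + 13*(-1/212))) = (-254 + (4 + ⅙))*(7 + (-1/33 - 13/212)) = (-254 + 25/6)*(7 - 641/6996) = -1499/6*48331/6996 = -72448169/41976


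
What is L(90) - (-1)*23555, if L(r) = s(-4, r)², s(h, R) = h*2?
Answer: 23619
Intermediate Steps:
s(h, R) = 2*h
L(r) = 64 (L(r) = (2*(-4))² = (-8)² = 64)
L(90) - (-1)*23555 = 64 - (-1)*23555 = 64 - 1*(-23555) = 64 + 23555 = 23619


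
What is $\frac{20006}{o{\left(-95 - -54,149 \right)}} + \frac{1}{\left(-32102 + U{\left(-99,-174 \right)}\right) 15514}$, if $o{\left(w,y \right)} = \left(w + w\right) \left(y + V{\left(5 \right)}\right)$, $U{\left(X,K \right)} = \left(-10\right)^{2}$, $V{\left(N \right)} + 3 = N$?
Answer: $- \frac{4966279723275}{3073701662348} \approx -1.6157$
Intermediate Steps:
$V{\left(N \right)} = -3 + N$
$U{\left(X,K \right)} = 100$
$o{\left(w,y \right)} = 2 w \left(2 + y\right)$ ($o{\left(w,y \right)} = \left(w + w\right) \left(y + \left(-3 + 5\right)\right) = 2 w \left(y + 2\right) = 2 w \left(2 + y\right)$)
$\frac{20006}{o{\left(-95 - -54,149 \right)}} + \frac{1}{\left(-32102 + U{\left(-99,-174 \right)}\right) 15514} = \frac{20006}{2 \left(-95 - -54\right) \left(2 + 149\right)} + \frac{1}{\left(-32102 + 100\right) 15514} = \frac{20006}{2 \left(-95 + 54\right) 151} + \frac{1}{-32002} \cdot \frac{1}{15514} = \frac{20006}{2 \left(-41\right) 151} - \frac{1}{496479028} = \frac{20006}{-12382} - \frac{1}{496479028} = 20006 \left(- \frac{1}{12382}\right) - \frac{1}{496479028} = - \frac{10003}{6191} - \frac{1}{496479028} = - \frac{4966279723275}{3073701662348}$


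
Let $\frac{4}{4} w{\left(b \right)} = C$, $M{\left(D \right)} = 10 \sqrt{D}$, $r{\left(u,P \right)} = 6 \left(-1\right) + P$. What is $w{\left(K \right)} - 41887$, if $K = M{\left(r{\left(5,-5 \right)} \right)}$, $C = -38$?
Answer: $-41925$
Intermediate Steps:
$r{\left(u,P \right)} = -6 + P$
$K = 10 i \sqrt{11}$ ($K = 10 \sqrt{-6 - 5} = 10 \sqrt{-11} = 10 i \sqrt{11} \approx 33.166 i$)
$w{\left(b \right)} = -38$
$w{\left(K \right)} - 41887 = -38 - 41887 = -41925$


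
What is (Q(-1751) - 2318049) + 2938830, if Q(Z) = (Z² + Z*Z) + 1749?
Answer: 6754532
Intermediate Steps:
Q(Z) = 1749 + 2*Z² (Q(Z) = (Z² + Z²) + 1749 = 2*Z² + 1749 = 1749 + 2*Z²)
(Q(-1751) - 2318049) + 2938830 = ((1749 + 2*(-1751)²) - 2318049) + 2938830 = ((1749 + 2*3066001) - 2318049) + 2938830 = ((1749 + 6132002) - 2318049) + 2938830 = (6133751 - 2318049) + 2938830 = 3815702 + 2938830 = 6754532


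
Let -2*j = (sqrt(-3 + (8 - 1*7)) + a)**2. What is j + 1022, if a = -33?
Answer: 957/2 + 33*I*sqrt(2) ≈ 478.5 + 46.669*I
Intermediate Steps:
j = -(-33 + I*sqrt(2))**2/2 (j = -(sqrt(-3 + (8 - 1*7)) - 33)**2/2 = -(sqrt(-3 + (8 - 7)) - 33)**2/2 = -(sqrt(-3 + 1) - 33)**2/2 = -(sqrt(-2) - 33)**2/2 = -(I*sqrt(2) - 33)**2/2 = -(-33 + I*sqrt(2))**2/2 ≈ -543.5 + 46.669*I)
j + 1022 = (-1087/2 + 33*I*sqrt(2)) + 1022 = 957/2 + 33*I*sqrt(2)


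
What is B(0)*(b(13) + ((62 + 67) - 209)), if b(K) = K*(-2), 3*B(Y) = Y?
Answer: 0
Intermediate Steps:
B(Y) = Y/3
b(K) = -2*K
B(0)*(b(13) + ((62 + 67) - 209)) = ((⅓)*0)*(-2*13 + ((62 + 67) - 209)) = 0*(-26 + (129 - 209)) = 0*(-26 - 80) = 0*(-106) = 0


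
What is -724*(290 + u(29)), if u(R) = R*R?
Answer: -818844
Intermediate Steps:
u(R) = R**2
-724*(290 + u(29)) = -724*(290 + 29**2) = -724*(290 + 841) = -724*1131 = -818844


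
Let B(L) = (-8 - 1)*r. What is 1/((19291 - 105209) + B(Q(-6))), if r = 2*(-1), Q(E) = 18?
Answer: -1/85900 ≈ -1.1641e-5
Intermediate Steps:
r = -2
B(L) = 18 (B(L) = (-8 - 1)*(-2) = -9*(-2) = 18)
1/((19291 - 105209) + B(Q(-6))) = 1/((19291 - 105209) + 18) = 1/(-85918 + 18) = 1/(-85900) = -1/85900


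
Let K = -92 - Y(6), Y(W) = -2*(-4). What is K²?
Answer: 10000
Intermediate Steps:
Y(W) = 8
K = -100 (K = -92 - 1*8 = -92 - 8 = -100)
K² = (-100)² = 10000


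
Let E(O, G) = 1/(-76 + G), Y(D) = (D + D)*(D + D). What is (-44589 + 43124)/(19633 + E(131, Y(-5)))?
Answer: -35160/471193 ≈ -0.074619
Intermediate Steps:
Y(D) = 4*D**2 (Y(D) = (2*D)*(2*D) = 4*D**2)
(-44589 + 43124)/(19633 + E(131, Y(-5))) = (-44589 + 43124)/(19633 + 1/(-76 + 4*(-5)**2)) = -1465/(19633 + 1/(-76 + 4*25)) = -1465/(19633 + 1/(-76 + 100)) = -1465/(19633 + 1/24) = -1465/471193/24 = -1465*24/471193 = -35160/471193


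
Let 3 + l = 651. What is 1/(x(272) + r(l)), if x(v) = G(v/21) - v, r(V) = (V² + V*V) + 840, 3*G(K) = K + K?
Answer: 63/52944232 ≈ 1.1899e-6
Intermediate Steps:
G(K) = 2*K/3 (G(K) = (K + K)/3 = (2*K)/3 = 2*K/3)
l = 648 (l = -3 + 651 = 648)
r(V) = 840 + 2*V² (r(V) = (V² + V²) + 840 = 2*V² + 840 = 840 + 2*V²)
x(v) = -61*v/63 (x(v) = 2*(v/21)/3 - v = 2*v/63 - v = -61*v/63)
1/(x(272) + r(l)) = 1/(-61/63*272 + (840 + 2*648²)) = 1/(-16592/63 + (840 + 2*419904)) = 1/(-16592/63 + (840 + 839808)) = 1/(-16592/63 + 840648) = 1/(52944232/63) = 63/52944232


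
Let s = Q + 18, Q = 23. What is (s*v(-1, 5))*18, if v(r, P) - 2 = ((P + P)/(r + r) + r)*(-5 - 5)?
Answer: 45756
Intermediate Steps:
v(r, P) = 2 - 10*r - 10*P/r (v(r, P) = 2 + ((P + P)/(r + r) + r)*(-5 - 5) = 2 + ((2*P)/((2*r)) + r)*(-10) = 2 + ((2*P)*(1/(2*r)) + r)*(-10) = 2 + (P/r + r)*(-10) = 2 + (r + P/r)*(-10) = 2 + (-10*r - 10*P/r) = 2 - 10*r - 10*P/r)
s = 41 (s = 23 + 18 = 41)
(s*v(-1, 5))*18 = (41*(2 - 10*(-1) - 10*5/(-1)))*18 = (41*(2 + 10 - 10*5*(-1)))*18 = (41*(2 + 10 + 50))*18 = (41*62)*18 = 2542*18 = 45756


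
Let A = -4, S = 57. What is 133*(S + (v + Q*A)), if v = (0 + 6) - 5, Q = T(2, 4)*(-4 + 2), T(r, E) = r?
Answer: 9842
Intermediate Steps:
Q = -4 (Q = 2*(-4 + 2) = 2*(-2) = -4)
v = 1 (v = 6 - 5 = 1)
133*(S + (v + Q*A)) = 133*(57 + (1 - 4*(-4))) = 133*(57 + (1 + 16)) = 133*(57 + 17) = 133*74 = 9842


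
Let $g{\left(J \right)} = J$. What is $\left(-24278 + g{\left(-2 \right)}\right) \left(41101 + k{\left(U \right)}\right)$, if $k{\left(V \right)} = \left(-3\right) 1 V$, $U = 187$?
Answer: $-984311200$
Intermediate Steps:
$k{\left(V \right)} = - 3 V$
$\left(-24278 + g{\left(-2 \right)}\right) \left(41101 + k{\left(U \right)}\right) = \left(-24278 - 2\right) \left(41101 - 561\right) = - 24280 \left(41101 - 561\right) = \left(-24280\right) 40540 = -984311200$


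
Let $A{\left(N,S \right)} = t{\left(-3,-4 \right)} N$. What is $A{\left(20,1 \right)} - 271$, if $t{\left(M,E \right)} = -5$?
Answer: $-371$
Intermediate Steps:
$A{\left(N,S \right)} = - 5 N$
$A{\left(20,1 \right)} - 271 = \left(-5\right) 20 - 271 = -100 - 271 = -371$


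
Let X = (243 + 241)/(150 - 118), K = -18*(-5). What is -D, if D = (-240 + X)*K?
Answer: 80955/4 ≈ 20239.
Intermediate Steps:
K = 90
X = 121/8 (X = 484/32 = 484*(1/32) = 121/8 ≈ 15.125)
D = -80955/4 (D = (-240 + 121/8)*90 = -1799/8*90 = -80955/4 ≈ -20239.)
-D = -1*(-80955/4) = 80955/4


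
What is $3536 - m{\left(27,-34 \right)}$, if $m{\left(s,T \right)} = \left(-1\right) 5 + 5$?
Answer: $3536$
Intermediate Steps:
$m{\left(s,T \right)} = 0$ ($m{\left(s,T \right)} = -5 + 5 = 0$)
$3536 - m{\left(27,-34 \right)} = 3536 - 0 = 3536 + 0 = 3536$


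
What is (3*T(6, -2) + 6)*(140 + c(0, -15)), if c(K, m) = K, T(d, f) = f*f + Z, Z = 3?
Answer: 3780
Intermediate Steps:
T(d, f) = 3 + f**2 (T(d, f) = f*f + 3 = f**2 + 3 = 3 + f**2)
(3*T(6, -2) + 6)*(140 + c(0, -15)) = (3*(3 + (-2)**2) + 6)*(140 + 0) = (3*(3 + 4) + 6)*140 = (3*7 + 6)*140 = (21 + 6)*140 = 27*140 = 3780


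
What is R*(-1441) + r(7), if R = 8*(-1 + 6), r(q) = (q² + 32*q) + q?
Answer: -57360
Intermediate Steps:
r(q) = q² + 33*q
R = 40 (R = 8*5 = 40)
R*(-1441) + r(7) = 40*(-1441) + 7*(33 + 7) = -57640 + 7*40 = -57640 + 280 = -57360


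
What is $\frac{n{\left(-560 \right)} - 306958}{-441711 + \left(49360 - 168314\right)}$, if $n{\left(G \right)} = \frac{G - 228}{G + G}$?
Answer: $\frac{85948043}{156986200} \approx 0.54749$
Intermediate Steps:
$n{\left(G \right)} = \frac{-228 + G}{2 G}$
$\frac{n{\left(-560 \right)} - 306958}{-441711 + \left(49360 - 168314\right)} = \frac{\frac{-228 - 560}{2 \left(-560\right)} - 306958}{-441711 + \left(49360 - 168314\right)} = \frac{\frac{1}{2} \left(- \frac{1}{560}\right) \left(-788\right) - 306958}{-441711 + \left(49360 - 168314\right)} = \frac{\frac{197}{280} - 306958}{-441711 - 118954} = - \frac{85948043}{280 \left(-560665\right)} = \left(- \frac{85948043}{280}\right) \left(- \frac{1}{560665}\right) = \frac{85948043}{156986200}$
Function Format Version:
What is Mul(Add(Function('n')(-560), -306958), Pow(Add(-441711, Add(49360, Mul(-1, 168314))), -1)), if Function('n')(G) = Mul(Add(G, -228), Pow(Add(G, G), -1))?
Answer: Rational(85948043, 156986200) ≈ 0.54749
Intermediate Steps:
Function('n')(G) = Mul(Rational(1, 2), Pow(G, -1), Add(-228, G)) (Function('n')(G) = Mul(Add(-228, G), Pow(Mul(2, G), -1)) = Mul(Add(-228, G), Mul(Rational(1, 2), Pow(G, -1))) = Mul(Rational(1, 2), Pow(G, -1), Add(-228, G)))
Mul(Add(Function('n')(-560), -306958), Pow(Add(-441711, Add(49360, Mul(-1, 168314))), -1)) = Mul(Add(Mul(Rational(1, 2), Pow(-560, -1), Add(-228, -560)), -306958), Pow(Add(-441711, Add(49360, Mul(-1, 168314))), -1)) = Mul(Add(Mul(Rational(1, 2), Rational(-1, 560), -788), -306958), Pow(Add(-441711, Add(49360, -168314)), -1)) = Mul(Add(Rational(197, 280), -306958), Pow(Add(-441711, -118954), -1)) = Mul(Rational(-85948043, 280), Pow(-560665, -1)) = Mul(Rational(-85948043, 280), Rational(-1, 560665)) = Rational(85948043, 156986200)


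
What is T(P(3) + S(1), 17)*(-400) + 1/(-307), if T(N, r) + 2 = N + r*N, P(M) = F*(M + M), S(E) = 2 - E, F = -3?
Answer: 37822399/307 ≈ 1.2320e+5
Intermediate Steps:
P(M) = -6*M (P(M) = -3*(M + M) = -6*M)
T(N, r) = -2 + N + N*r (T(N, r) = -2 + (N + r*N) = -2 + (N + N*r) = -2 + N + N*r)
T(P(3) + S(1), 17)*(-400) + 1/(-307) = (-2 + (-6*3 + (2 - 1*1)) + (-6*3 + (2 - 1*1))*17)*(-400) + 1/(-307) = (-2 + (-18 + (2 - 1)) + (-18 + (2 - 1))*17)*(-400) - 1/307 = (-2 + (-18 + 1) + (-18 + 1)*17)*(-400) - 1/307 = (-2 - 17 - 17*17)*(-400) - 1/307 = (-2 - 17 - 289)*(-400) - 1/307 = -308*(-400) - 1/307 = 123200 - 1/307 = 37822399/307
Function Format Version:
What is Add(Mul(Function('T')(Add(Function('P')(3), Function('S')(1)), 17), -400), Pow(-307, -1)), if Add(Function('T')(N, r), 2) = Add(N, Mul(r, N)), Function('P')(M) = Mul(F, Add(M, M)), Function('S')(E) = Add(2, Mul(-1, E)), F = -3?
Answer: Rational(37822399, 307) ≈ 1.2320e+5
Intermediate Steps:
Function('P')(M) = Mul(-6, M) (Function('P')(M) = Mul(-3, Add(M, M)) = Mul(-3, Mul(2, M)) = Mul(-6, M))
Function('T')(N, r) = Add(-2, N, Mul(N, r)) (Function('T')(N, r) = Add(-2, Add(N, Mul(r, N))) = Add(-2, Add(N, Mul(N, r))) = Add(-2, N, Mul(N, r)))
Add(Mul(Function('T')(Add(Function('P')(3), Function('S')(1)), 17), -400), Pow(-307, -1)) = Add(Mul(Add(-2, Add(Mul(-6, 3), Add(2, Mul(-1, 1))), Mul(Add(Mul(-6, 3), Add(2, Mul(-1, 1))), 17)), -400), Pow(-307, -1)) = Add(Mul(Add(-2, Add(-18, Add(2, -1)), Mul(Add(-18, Add(2, -1)), 17)), -400), Rational(-1, 307)) = Add(Mul(Add(-2, Add(-18, 1), Mul(Add(-18, 1), 17)), -400), Rational(-1, 307)) = Add(Mul(Add(-2, -17, Mul(-17, 17)), -400), Rational(-1, 307)) = Add(Mul(Add(-2, -17, -289), -400), Rational(-1, 307)) = Add(Mul(-308, -400), Rational(-1, 307)) = Add(123200, Rational(-1, 307)) = Rational(37822399, 307)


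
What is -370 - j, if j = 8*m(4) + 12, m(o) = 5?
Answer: -422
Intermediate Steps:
j = 52 (j = 8*5 + 12 = 40 + 12 = 52)
-370 - j = -370 - 1*52 = -370 - 52 = -422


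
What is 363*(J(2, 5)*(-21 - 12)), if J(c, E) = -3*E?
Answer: 179685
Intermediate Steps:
363*(J(2, 5)*(-21 - 12)) = 363*((-3*5)*(-21 - 12)) = 363*(-15*(-33)) = 363*495 = 179685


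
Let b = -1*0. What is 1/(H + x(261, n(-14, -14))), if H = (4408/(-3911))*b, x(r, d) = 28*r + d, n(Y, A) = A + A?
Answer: 1/7280 ≈ 0.00013736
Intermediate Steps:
n(Y, A) = 2*A
b = 0
x(r, d) = d + 28*r
H = 0 (H = (4408/(-3911))*0 = (4408*(-1/3911))*0 = -4408/3911*0 = 0)
1/(H + x(261, n(-14, -14))) = 1/(0 + (2*(-14) + 28*261)) = 1/(0 + (-28 + 7308)) = 1/(0 + 7280) = 1/7280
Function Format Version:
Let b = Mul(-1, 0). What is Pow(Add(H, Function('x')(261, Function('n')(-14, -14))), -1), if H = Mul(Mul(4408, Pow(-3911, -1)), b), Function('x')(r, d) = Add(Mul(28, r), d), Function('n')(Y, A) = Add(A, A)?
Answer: Rational(1, 7280) ≈ 0.00013736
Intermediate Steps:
Function('n')(Y, A) = Mul(2, A)
b = 0
Function('x')(r, d) = Add(d, Mul(28, r))
H = 0 (H = Mul(Mul(4408, Pow(-3911, -1)), 0) = Mul(Mul(4408, Rational(-1, 3911)), 0) = Mul(Rational(-4408, 3911), 0) = 0)
Pow(Add(H, Function('x')(261, Function('n')(-14, -14))), -1) = Pow(Add(0, Add(Mul(2, -14), Mul(28, 261))), -1) = Pow(Add(0, Add(-28, 7308)), -1) = Pow(Add(0, 7280), -1) = Pow(7280, -1) = Rational(1, 7280)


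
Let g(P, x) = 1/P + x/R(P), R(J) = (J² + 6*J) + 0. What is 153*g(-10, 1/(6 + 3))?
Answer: -119/8 ≈ -14.875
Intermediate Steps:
R(J) = J² + 6*J
g(P, x) = 1/P + x/(P*(6 + P)) (g(P, x) = 1/P + x/((P*(6 + P))) = 1/P + x*(1/(P*(6 + P))) = 1/P + x/(P*(6 + P)))
153*g(-10, 1/(6 + 3)) = 153*((6 - 10 + 1/(6 + 3))/((-10)*(6 - 10))) = 153*(-⅒*(6 - 10 + 1/9)/(-4)) = 153*(-⅒*(-¼)*(6 - 10 + ⅑)) = 153*(-⅒*(-¼)*(-35/9)) = 153*(-7/72) = -119/8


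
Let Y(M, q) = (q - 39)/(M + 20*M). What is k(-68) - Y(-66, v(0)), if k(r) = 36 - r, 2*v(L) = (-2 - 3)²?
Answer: 288235/2772 ≈ 103.98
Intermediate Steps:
v(L) = 25/2 (v(L) = (-2 - 3)²/2 = (½)*(-5)² = (½)*25 = 25/2)
Y(M, q) = (-39 + q)/(21*M) (Y(M, q) = (-39 + q)/((21*M)) = (-39 + q)*(1/(21*M)) = (-39 + q)/(21*M))
k(-68) - Y(-66, v(0)) = (36 - 1*(-68)) - (-39 + 25/2)/(21*(-66)) = (36 + 68) - (-1)*(-53)/(21*66*2) = 104 - 1*53/2772 = 104 - 53/2772 = 288235/2772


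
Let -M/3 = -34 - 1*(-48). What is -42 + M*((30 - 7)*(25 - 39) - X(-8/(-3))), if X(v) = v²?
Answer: 41342/3 ≈ 13781.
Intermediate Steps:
M = -42 (M = -3*(-34 - 1*(-48)) = -3*(-34 + 48) = -3*14 = -42)
-42 + M*((30 - 7)*(25 - 39) - X(-8/(-3))) = -42 - 42*((30 - 7)*(25 - 39) - (-8/(-3))²) = -42 - 42*(23*(-14) - (-8*(-⅓))²) = -42 - 42*(-322 - (8/3)²) = -42 - 42*(-322 - 1*64/9) = -42 - 42*(-322 - 64/9) = -42 - 42*(-2962/9) = -42 + 41468/3 = 41342/3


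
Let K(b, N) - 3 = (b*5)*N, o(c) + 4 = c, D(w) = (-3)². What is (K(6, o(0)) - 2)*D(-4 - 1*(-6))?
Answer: -1071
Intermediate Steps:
D(w) = 9
o(c) = -4 + c
K(b, N) = 3 + 5*N*b (K(b, N) = 3 + (b*5)*N = 3 + (5*b)*N = 3 + 5*N*b)
(K(6, o(0)) - 2)*D(-4 - 1*(-6)) = ((3 + 5*(-4 + 0)*6) - 2)*9 = ((3 + 5*(-4)*6) - 2)*9 = ((3 - 120) - 2)*9 = (-117 - 2)*9 = -119*9 = -1071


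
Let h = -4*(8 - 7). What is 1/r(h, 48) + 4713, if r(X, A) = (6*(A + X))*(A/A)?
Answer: 1244233/264 ≈ 4713.0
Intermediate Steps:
h = -4 (h = -4*1 = -4)
r(X, A) = 6*A + 6*X (r(X, A) = (6*A + 6*X)*1 = 6*A + 6*X)
1/r(h, 48) + 4713 = 1/(6*48 + 6*(-4)) + 4713 = 1/(288 - 24) + 4713 = 1/264 + 4713 = 1244233/264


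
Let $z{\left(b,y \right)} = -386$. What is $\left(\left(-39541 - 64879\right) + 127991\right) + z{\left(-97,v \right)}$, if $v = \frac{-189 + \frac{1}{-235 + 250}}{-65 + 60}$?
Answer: $23185$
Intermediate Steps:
$v = \frac{2834}{75}$ ($v = \frac{-189 + \frac{1}{15}}{-5} = \left(-189 + \frac{1}{15}\right) \left(- \frac{1}{5}\right) = \left(- \frac{2834}{15}\right) \left(- \frac{1}{5}\right) = \frac{2834}{75} \approx 37.787$)
$\left(\left(-39541 - 64879\right) + 127991\right) + z{\left(-97,v \right)} = \left(\left(-39541 - 64879\right) + 127991\right) - 386 = \left(-104420 + 127991\right) - 386 = 23571 - 386 = 23185$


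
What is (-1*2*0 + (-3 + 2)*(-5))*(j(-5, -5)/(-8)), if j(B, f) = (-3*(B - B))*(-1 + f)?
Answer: 0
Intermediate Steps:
j(B, f) = 0 (j(B, f) = (-3*0)*(-1 + f) = 0*(-1 + f) = 0)
(-1*2*0 + (-3 + 2)*(-5))*(j(-5, -5)/(-8)) = (-1*2*0 + (-3 + 2)*(-5))*(0/(-8)) = (-2*0 - 1*(-5))*(0*(-1/8)) = (0 + 5)*0 = 5*0 = 0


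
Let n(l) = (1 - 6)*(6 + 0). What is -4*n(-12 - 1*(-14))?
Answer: 120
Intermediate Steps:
n(l) = -30 (n(l) = -5*6 = -30)
-4*n(-12 - 1*(-14)) = -4*(-30) = 120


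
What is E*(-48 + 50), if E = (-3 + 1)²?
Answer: 8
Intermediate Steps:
E = 4 (E = (-2)² = 4)
E*(-48 + 50) = 4*(-48 + 50) = 4*2 = 8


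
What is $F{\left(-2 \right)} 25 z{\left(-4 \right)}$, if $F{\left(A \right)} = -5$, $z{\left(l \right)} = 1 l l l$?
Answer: $8000$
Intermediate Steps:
$z{\left(l \right)} = l^{3}$ ($z{\left(l \right)} = l l l = l^{2} l = l^{3}$)
$F{\left(-2 \right)} 25 z{\left(-4 \right)} = \left(-5\right) 25 \left(-4\right)^{3} = \left(-125\right) \left(-64\right) = 8000$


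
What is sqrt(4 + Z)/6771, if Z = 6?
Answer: sqrt(10)/6771 ≈ 0.00046703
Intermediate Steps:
sqrt(4 + Z)/6771 = sqrt(4 + 6)/6771 = sqrt(10)/6771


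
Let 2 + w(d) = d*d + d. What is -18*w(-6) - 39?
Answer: -543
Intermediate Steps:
w(d) = -2 + d + d**2 (w(d) = -2 + (d*d + d) = -2 + (d**2 + d) = -2 + (d + d**2) = -2 + d + d**2)
-18*w(-6) - 39 = -18*(-2 - 6 + (-6)**2) - 39 = -18*(-2 - 6 + 36) - 39 = -18*28 - 39 = -504 - 39 = -543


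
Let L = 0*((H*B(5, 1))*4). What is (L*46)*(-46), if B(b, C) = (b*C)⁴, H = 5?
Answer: 0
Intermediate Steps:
B(b, C) = C⁴*b⁴ (B(b, C) = (C*b)⁴ = C⁴*b⁴)
L = 0 (L = 0*((5*(1⁴*5⁴))*4) = 0*((5*(1*625))*4) = 0*((5*625)*4) = 0*(3125*4) = 0*12500 = 0)
(L*46)*(-46) = (0*46)*(-46) = 0*(-46) = 0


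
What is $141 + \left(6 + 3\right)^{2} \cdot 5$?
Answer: $546$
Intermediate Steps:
$141 + \left(6 + 3\right)^{2} \cdot 5 = 141 + 9^{2} \cdot 5 = 141 + 81 \cdot 5 = 141 + 405 = 546$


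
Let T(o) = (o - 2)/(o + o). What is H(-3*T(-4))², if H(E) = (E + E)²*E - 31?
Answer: 1500625/256 ≈ 5861.8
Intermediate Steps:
T(o) = (-2 + o)/(2*o) (T(o) = (-2 + o)/((2*o)) = (-2 + o)*(1/(2*o)) = (-2 + o)/(2*o))
H(E) = -31 + 4*E³ (H(E) = (2*E)²*E - 31 = (4*E²)*E - 31 = 4*E³ - 31 = -31 + 4*E³)
H(-3*T(-4))² = (-31 + 4*(-3*(-2 - 4)/(2*(-4)))³)² = (-31 + 4*(-3*(-1)*(-6)/(2*4))³)² = (-31 + 4*(-3*¾)³)² = (-31 + 4*(-9/4)³)² = (-31 + 4*(-729/64))² = (-31 - 729/16)² = (-1225/16)² = 1500625/256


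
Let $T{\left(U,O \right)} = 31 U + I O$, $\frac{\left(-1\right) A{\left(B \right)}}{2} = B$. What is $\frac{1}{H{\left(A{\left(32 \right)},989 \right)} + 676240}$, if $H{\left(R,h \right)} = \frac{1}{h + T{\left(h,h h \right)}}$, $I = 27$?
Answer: $\frac{26440915}{17880404359601} \approx 1.4788 \cdot 10^{-6}$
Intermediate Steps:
$A{\left(B \right)} = - 2 B$
$T{\left(U,O \right)} = 27 O + 31 U$ ($T{\left(U,O \right)} = 31 U + 27 O = 27 O + 31 U$)
$H{\left(R,h \right)} = \frac{1}{27 h^{2} + 32 h}$ ($H{\left(R,h \right)} = \frac{1}{h + \left(27 h h + 31 h\right)} = \frac{1}{h + \left(27 h^{2} + 31 h\right)} = \frac{1}{27 h^{2} + 32 h}$)
$\frac{1}{H{\left(A{\left(32 \right)},989 \right)} + 676240} = \frac{1}{\frac{1}{989 \left(32 + 27 \cdot 989\right)} + 676240} = \frac{1}{\frac{1}{989 \left(32 + 26703\right)} + 676240} = \frac{1}{\frac{1}{989 \cdot 26735} + 676240} = \frac{1}{\frac{1}{989} \cdot \frac{1}{26735} + 676240} = \frac{1}{\frac{1}{26440915} + 676240} = \frac{1}{\frac{17880404359601}{26440915}} = \frac{26440915}{17880404359601}$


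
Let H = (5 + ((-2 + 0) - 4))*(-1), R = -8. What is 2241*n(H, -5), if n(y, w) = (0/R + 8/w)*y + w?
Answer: -73953/5 ≈ -14791.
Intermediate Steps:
H = 1 (H = (5 + (-2 - 4))*(-1) = (5 - 6)*(-1) = -1*(-1) = 1)
n(y, w) = w + 8*y/w (n(y, w) = (0/(-8) + 8/w)*y + w = (0*(-⅛) + 8/w)*y + w = (0 + 8/w)*y + w = (8/w)*y + w = 8*y/w + w = w + 8*y/w)
2241*n(H, -5) = 2241*(-5 + 8*1/(-5)) = 2241*(-5 + 8*1*(-⅕)) = 2241*(-5 - 8/5) = 2241*(-33/5) = -73953/5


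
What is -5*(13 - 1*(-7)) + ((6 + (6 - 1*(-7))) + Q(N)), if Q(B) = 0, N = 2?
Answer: -81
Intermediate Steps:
-5*(13 - 1*(-7)) + ((6 + (6 - 1*(-7))) + Q(N)) = -5*(13 - 1*(-7)) + ((6 + (6 - 1*(-7))) + 0) = -5*(13 + 7) + ((6 + (6 + 7)) + 0) = -5*20 + ((6 + 13) + 0) = -100 + (19 + 0) = -100 + 19 = -81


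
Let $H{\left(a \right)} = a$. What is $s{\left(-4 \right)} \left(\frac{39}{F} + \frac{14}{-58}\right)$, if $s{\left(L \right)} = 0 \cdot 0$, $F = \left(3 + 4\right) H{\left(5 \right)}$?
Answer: $0$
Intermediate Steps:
$F = 35$ ($F = \left(3 + 4\right) 5 = 7 \cdot 5 = 35$)
$s{\left(L \right)} = 0$
$s{\left(-4 \right)} \left(\frac{39}{F} + \frac{14}{-58}\right) = 0 \left(\frac{39}{35} + \frac{14}{-58}\right) = 0 \left(39 \cdot \frac{1}{35} + 14 \left(- \frac{1}{58}\right)\right) = 0 \left(\frac{39}{35} - \frac{7}{29}\right) = 0 \cdot \frac{886}{1015} = 0$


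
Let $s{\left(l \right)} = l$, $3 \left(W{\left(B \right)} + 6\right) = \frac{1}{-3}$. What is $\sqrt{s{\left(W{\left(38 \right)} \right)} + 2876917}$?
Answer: $\frac{\sqrt{25892198}}{3} \approx 1696.1$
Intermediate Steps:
$W{\left(B \right)} = - \frac{55}{9}$ ($W{\left(B \right)} = -6 + \frac{1}{3 \left(-3\right)} = -6 + \frac{1}{3} \left(- \frac{1}{3}\right) = -6 - \frac{1}{9} = - \frac{55}{9}$)
$\sqrt{s{\left(W{\left(38 \right)} \right)} + 2876917} = \sqrt{- \frac{55}{9} + 2876917} = \sqrt{\frac{25892198}{9}} = \frac{\sqrt{25892198}}{3}$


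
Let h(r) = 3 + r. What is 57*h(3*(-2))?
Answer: -171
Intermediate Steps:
57*h(3*(-2)) = 57*(3 + 3*(-2)) = 57*(3 - 6) = 57*(-3) = -171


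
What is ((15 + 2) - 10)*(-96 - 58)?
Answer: -1078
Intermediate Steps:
((15 + 2) - 10)*(-96 - 58) = (17 - 10)*(-154) = 7*(-154) = -1078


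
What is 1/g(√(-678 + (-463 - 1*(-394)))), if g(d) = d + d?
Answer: -I*√83/498 ≈ -0.018294*I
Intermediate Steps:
g(d) = 2*d
1/g(√(-678 + (-463 - 1*(-394)))) = 1/(2*√(-678 + (-463 - 1*(-394)))) = 1/(2*√(-678 + (-463 + 394))) = 1/(2*√(-678 - 69)) = 1/(2*√(-747)) = 1/(2*(3*I*√83)) = 1/(6*I*√83) = -I*√83/498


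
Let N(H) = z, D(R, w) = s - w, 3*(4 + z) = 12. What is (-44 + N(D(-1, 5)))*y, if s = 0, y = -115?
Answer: 5060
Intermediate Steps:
z = 0 (z = -4 + (1/3)*12 = -4 + 4 = 0)
D(R, w) = -w (D(R, w) = 0 - w = -w)
N(H) = 0
(-44 + N(D(-1, 5)))*y = (-44 + 0)*(-115) = -44*(-115) = 5060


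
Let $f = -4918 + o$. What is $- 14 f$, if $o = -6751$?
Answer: $163366$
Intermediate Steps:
$f = -11669$ ($f = -4918 - 6751 = -11669$)
$- 14 f = \left(-14\right) \left(-11669\right) = 163366$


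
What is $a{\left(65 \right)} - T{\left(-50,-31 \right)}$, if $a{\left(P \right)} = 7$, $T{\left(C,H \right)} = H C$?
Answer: $-1543$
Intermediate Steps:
$T{\left(C,H \right)} = C H$
$a{\left(65 \right)} - T{\left(-50,-31 \right)} = 7 - \left(-50\right) \left(-31\right) = 7 - 1550 = -1543$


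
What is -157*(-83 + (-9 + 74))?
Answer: 2826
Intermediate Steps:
-157*(-83 + (-9 + 74)) = -157*(-83 + 65) = -157*(-18) = 2826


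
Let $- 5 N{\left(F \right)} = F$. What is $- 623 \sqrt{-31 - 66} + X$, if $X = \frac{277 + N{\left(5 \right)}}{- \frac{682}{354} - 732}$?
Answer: $- \frac{48852}{129905} - 623 i \sqrt{97} \approx -0.37606 - 6135.8 i$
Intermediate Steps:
$N{\left(F \right)} = - \frac{F}{5}$
$X = - \frac{48852}{129905}$ ($X = \frac{277 - 1}{- \frac{682}{354} - 732} = \frac{277 - 1}{\left(-682\right) \frac{1}{354} - 732} = \frac{276}{- \frac{341}{177} - 732} = \frac{276}{- \frac{129905}{177}} = 276 \left(- \frac{177}{129905}\right) = - \frac{48852}{129905} \approx -0.37606$)
$- 623 \sqrt{-31 - 66} + X = - 623 \sqrt{-31 - 66} - \frac{48852}{129905} = - 623 \sqrt{-97} - \frac{48852}{129905} = - 623 i \sqrt{97} - \frac{48852}{129905} = - \frac{48852}{129905} - 623 i \sqrt{97}$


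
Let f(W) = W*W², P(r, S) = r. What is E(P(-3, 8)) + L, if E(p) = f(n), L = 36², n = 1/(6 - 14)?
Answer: 663551/512 ≈ 1296.0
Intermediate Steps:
n = -⅛ (n = 1/(-8) = -⅛ ≈ -0.12500)
L = 1296
f(W) = W³
E(p) = -1/512 (E(p) = (-⅛)³ = -1/512)
E(P(-3, 8)) + L = -1/512 + 1296 = 663551/512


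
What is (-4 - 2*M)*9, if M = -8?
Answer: 108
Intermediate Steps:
(-4 - 2*M)*9 = (-4 - 2*(-8))*9 = (-4 + 16)*9 = 12*9 = 108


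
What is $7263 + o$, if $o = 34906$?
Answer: $42169$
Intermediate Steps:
$7263 + o = 7263 + 34906 = 42169$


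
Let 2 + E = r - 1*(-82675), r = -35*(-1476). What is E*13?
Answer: 1746329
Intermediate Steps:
r = 51660
E = 134333 (E = -2 + (51660 - 1*(-82675)) = -2 + (51660 + 82675) = -2 + 134335 = 134333)
E*13 = 134333*13 = 1746329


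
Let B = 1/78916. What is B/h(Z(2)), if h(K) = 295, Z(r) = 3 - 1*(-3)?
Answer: 1/23280220 ≈ 4.2955e-8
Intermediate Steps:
Z(r) = 6 (Z(r) = 3 + 3 = 6)
B = 1/78916 ≈ 1.2672e-5
B/h(Z(2)) = (1/78916)/295 = (1/78916)*(1/295) = 1/23280220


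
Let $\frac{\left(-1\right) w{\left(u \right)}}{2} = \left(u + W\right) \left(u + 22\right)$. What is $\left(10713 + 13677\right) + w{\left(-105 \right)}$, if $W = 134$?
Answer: $29204$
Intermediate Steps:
$w{\left(u \right)} = - 2 \left(22 + u\right) \left(134 + u\right)$ ($w{\left(u \right)} = - 2 \left(u + 134\right) \left(u + 22\right) = - 2 \left(134 + u\right) \left(22 + u\right) = - 2 \left(22 + u\right) \left(134 + u\right)$)
$\left(10713 + 13677\right) + w{\left(-105 \right)} = \left(10713 + 13677\right) - \left(-26864 + 22050\right) = 24390 - -4814 = 24390 + 4814 = 29204$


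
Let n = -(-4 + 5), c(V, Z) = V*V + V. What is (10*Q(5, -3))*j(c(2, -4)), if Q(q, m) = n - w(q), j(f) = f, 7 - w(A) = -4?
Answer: -720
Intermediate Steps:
w(A) = 11 (w(A) = 7 - 1*(-4) = 7 + 4 = 11)
c(V, Z) = V + V² (c(V, Z) = V² + V = V + V²)
n = -1 (n = -1*1 = -1)
Q(q, m) = -12 (Q(q, m) = -1 - 1*11 = -1 - 11 = -12)
(10*Q(5, -3))*j(c(2, -4)) = (10*(-12))*(2*(1 + 2)) = -240*3 = -120*6 = -720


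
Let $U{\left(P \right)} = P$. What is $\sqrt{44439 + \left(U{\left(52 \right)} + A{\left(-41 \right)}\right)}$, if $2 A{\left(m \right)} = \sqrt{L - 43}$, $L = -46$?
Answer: $\frac{\sqrt{177964 + 2 i \sqrt{89}}}{2} \approx 210.93 + 0.011181 i$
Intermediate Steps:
$A{\left(m \right)} = \frac{i \sqrt{89}}{2}$ ($A{\left(m \right)} = \frac{\sqrt{-46 - 43}}{2} = \frac{\sqrt{-89}}{2} = \frac{i \sqrt{89}}{2}$)
$\sqrt{44439 + \left(U{\left(52 \right)} + A{\left(-41 \right)}\right)} = \sqrt{44439 + \left(52 + \frac{i \sqrt{89}}{2}\right)} = \sqrt{44491 + \frac{i \sqrt{89}}{2}}$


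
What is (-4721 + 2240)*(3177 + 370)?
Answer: -8800107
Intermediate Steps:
(-4721 + 2240)*(3177 + 370) = -2481*3547 = -8800107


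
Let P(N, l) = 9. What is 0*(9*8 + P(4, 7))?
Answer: 0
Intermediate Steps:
0*(9*8 + P(4, 7)) = 0*(9*8 + 9) = 0*(72 + 9) = 0*81 = 0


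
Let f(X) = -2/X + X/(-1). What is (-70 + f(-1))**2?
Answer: 4489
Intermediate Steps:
f(X) = -X - 2/X (f(X) = -2/X + X*(-1) = -2/X - X = -X - 2/X)
(-70 + f(-1))**2 = (-70 + (-1*(-1) - 2/(-1)))**2 = (-70 + (1 - 2*(-1)))**2 = (-70 + (1 + 2))**2 = (-70 + 3)**2 = (-67)**2 = 4489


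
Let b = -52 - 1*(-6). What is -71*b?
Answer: 3266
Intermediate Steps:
b = -46 (b = -52 + 6 = -46)
-71*b = -71*(-46) = 3266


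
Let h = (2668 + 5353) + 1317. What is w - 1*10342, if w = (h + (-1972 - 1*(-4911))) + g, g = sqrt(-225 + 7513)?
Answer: 1935 + 2*sqrt(1822) ≈ 2020.4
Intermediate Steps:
h = 9338 (h = 8021 + 1317 = 9338)
g = 2*sqrt(1822) (g = sqrt(7288) = 2*sqrt(1822) ≈ 85.370)
w = 12277 + 2*sqrt(1822) (w = (9338 + (-1972 - 1*(-4911))) + 2*sqrt(1822) = (9338 + (-1972 + 4911)) + 2*sqrt(1822) = (9338 + 2939) + 2*sqrt(1822) = 12277 + 2*sqrt(1822) ≈ 12362.)
w - 1*10342 = (12277 + 2*sqrt(1822)) - 1*10342 = (12277 + 2*sqrt(1822)) - 10342 = 1935 + 2*sqrt(1822)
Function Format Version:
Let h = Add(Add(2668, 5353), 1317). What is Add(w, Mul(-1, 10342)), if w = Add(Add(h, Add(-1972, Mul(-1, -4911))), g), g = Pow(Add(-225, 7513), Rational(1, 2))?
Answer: Add(1935, Mul(2, Pow(1822, Rational(1, 2)))) ≈ 2020.4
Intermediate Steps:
h = 9338 (h = Add(8021, 1317) = 9338)
g = Mul(2, Pow(1822, Rational(1, 2))) (g = Pow(7288, Rational(1, 2)) = Mul(2, Pow(1822, Rational(1, 2))) ≈ 85.370)
w = Add(12277, Mul(2, Pow(1822, Rational(1, 2)))) (w = Add(Add(9338, Add(-1972, Mul(-1, -4911))), Mul(2, Pow(1822, Rational(1, 2)))) = Add(Add(9338, Add(-1972, 4911)), Mul(2, Pow(1822, Rational(1, 2)))) = Add(Add(9338, 2939), Mul(2, Pow(1822, Rational(1, 2)))) = Add(12277, Mul(2, Pow(1822, Rational(1, 2)))) ≈ 12362.)
Add(w, Mul(-1, 10342)) = Add(Add(12277, Mul(2, Pow(1822, Rational(1, 2)))), Mul(-1, 10342)) = Add(Add(12277, Mul(2, Pow(1822, Rational(1, 2)))), -10342) = Add(1935, Mul(2, Pow(1822, Rational(1, 2))))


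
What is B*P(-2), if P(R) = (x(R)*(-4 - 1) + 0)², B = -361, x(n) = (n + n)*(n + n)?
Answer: -2310400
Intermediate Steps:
x(n) = 4*n² (x(n) = (2*n)*(2*n) = 4*n²)
P(R) = 400*R⁴ (P(R) = ((4*R²)*(-4 - 1) + 0)² = ((4*R²)*(-5) + 0)² = (-20*R² + 0)² = (-20*R²)² = 400*R⁴)
B*P(-2) = -144400*(-2)⁴ = -144400*16 = -361*6400 = -2310400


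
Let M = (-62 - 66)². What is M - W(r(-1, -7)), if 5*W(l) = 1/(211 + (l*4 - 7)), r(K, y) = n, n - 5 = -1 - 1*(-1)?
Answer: 18350079/1120 ≈ 16384.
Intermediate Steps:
n = 5 (n = 5 + (-1 - 1*(-1)) = 5 + (-1 + 1) = 5 + 0 = 5)
r(K, y) = 5
M = 16384 (M = (-128)² = 16384)
W(l) = 1/(5*(204 + 4*l)) (W(l) = 1/(5*(211 + (l*4 - 7))) = 1/(5*(211 + (4*l - 7))) = 1/(5*(211 + (-7 + 4*l))) = 1/(5*(204 + 4*l)))
M - W(r(-1, -7)) = 16384 - 1/(20*(51 + 5)) = 16384 - 1/(20*56) = 16384 - 1*1/1120 = 16384 - 1/1120 = 18350079/1120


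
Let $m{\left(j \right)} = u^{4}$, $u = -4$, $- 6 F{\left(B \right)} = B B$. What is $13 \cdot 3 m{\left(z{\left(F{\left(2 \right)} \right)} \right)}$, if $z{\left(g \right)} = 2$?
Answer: $9984$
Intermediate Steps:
$F{\left(B \right)} = - \frac{B^{2}}{6}$ ($F{\left(B \right)} = - \frac{B B}{6} = - \frac{B^{2}}{6}$)
$m{\left(j \right)} = 256$ ($m{\left(j \right)} = \left(-4\right)^{4} = 256$)
$13 \cdot 3 m{\left(z{\left(F{\left(2 \right)} \right)} \right)} = 13 \cdot 3 \cdot 256 = 39 \cdot 256 = 9984$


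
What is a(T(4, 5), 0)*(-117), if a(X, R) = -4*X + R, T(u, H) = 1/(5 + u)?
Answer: 52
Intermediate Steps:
a(X, R) = R - 4*X
a(T(4, 5), 0)*(-117) = (0 - 4/(5 + 4))*(-117) = (0 - 4/9)*(-117) = -4/9*(-117) = 52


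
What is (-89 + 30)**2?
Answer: 3481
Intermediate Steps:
(-89 + 30)**2 = (-59)**2 = 3481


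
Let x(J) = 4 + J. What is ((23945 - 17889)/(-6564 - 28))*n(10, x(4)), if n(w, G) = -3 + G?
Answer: -3785/824 ≈ -4.5934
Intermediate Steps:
((23945 - 17889)/(-6564 - 28))*n(10, x(4)) = ((23945 - 17889)/(-6564 - 28))*(-3 + (4 + 4)) = (6056/(-6592))*(-3 + 8) = (6056*(-1/6592))*5 = -757/824*5 = -3785/824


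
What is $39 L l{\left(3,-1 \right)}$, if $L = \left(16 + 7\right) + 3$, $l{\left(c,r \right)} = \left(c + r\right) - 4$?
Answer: $-2028$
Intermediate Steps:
$l{\left(c,r \right)} = -4 + c + r$
$L = 26$ ($L = 23 + 3 = 26$)
$39 L l{\left(3,-1 \right)} = 39 \cdot 26 \left(-4 + 3 - 1\right) = 1014 \left(-2\right) = -2028$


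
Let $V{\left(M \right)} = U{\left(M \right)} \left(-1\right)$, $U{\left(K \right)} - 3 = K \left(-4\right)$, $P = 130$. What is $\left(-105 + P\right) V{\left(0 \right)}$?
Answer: $-75$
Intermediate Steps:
$U{\left(K \right)} = 3 - 4 K$ ($U{\left(K \right)} = 3 + K \left(-4\right) = 3 - 4 K$)
$V{\left(M \right)} = -3 + 4 M$ ($V{\left(M \right)} = \left(3 - 4 M\right) \left(-1\right) = -3 + 4 M$)
$\left(-105 + P\right) V{\left(0 \right)} = \left(-105 + 130\right) \left(-3 + 4 \cdot 0\right) = 25 \left(-3 + 0\right) = 25 \left(-3\right) = -75$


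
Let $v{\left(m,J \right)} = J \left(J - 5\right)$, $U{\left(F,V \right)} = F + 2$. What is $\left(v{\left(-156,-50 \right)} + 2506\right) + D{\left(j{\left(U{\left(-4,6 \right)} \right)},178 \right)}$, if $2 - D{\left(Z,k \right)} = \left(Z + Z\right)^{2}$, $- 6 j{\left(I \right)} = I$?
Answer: $\frac{47318}{9} \approx 5257.6$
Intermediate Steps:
$U{\left(F,V \right)} = 2 + F$
$j{\left(I \right)} = - \frac{I}{6}$
$D{\left(Z,k \right)} = 2 - 4 Z^{2}$ ($D{\left(Z,k \right)} = 2 - \left(Z + Z\right)^{2} = 2 - \left(2 Z\right)^{2} = 2 - 4 Z^{2}$)
$v{\left(m,J \right)} = J \left(-5 + J\right)$
$\left(v{\left(-156,-50 \right)} + 2506\right) + D{\left(j{\left(U{\left(-4,6 \right)} \right)},178 \right)} = \left(- 50 \left(-5 - 50\right) + 2506\right) + \left(2 - 4 \left(- \frac{2 - 4}{6}\right)^{2}\right) = \left(\left(-50\right) \left(-55\right) + 2506\right) + \left(2 - 4 \left(\left(- \frac{1}{6}\right) \left(-2\right)\right)^{2}\right) = \left(2750 + 2506\right) + \left(2 - \frac{4}{9}\right) = 5256 + \left(2 - \frac{4}{9}\right) = 5256 + \frac{14}{9} = \frac{47318}{9}$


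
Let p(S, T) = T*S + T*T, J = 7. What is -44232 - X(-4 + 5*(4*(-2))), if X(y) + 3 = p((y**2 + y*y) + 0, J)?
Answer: -71382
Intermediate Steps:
p(S, T) = T**2 + S*T (p(S, T) = S*T + T**2 = T**2 + S*T)
X(y) = 46 + 14*y**2 (X(y) = -3 + 7*(((y**2 + y*y) + 0) + 7) = -3 + 7*(((y**2 + y**2) + 0) + 7) = -3 + 7*((2*y**2 + 0) + 7) = -3 + 7*(2*y**2 + 7) = -3 + 7*(7 + 2*y**2) = -3 + (49 + 14*y**2) = 46 + 14*y**2)
-44232 - X(-4 + 5*(4*(-2))) = -44232 - (46 + 14*(-4 + 5*(4*(-2)))**2) = -44232 - (46 + 14*(-4 + 5*(-8))**2) = -44232 - (46 + 14*(-4 - 40)**2) = -44232 - (46 + 14*(-44)**2) = -44232 - (46 + 14*1936) = -44232 - (46 + 27104) = -44232 - 1*27150 = -44232 - 27150 = -71382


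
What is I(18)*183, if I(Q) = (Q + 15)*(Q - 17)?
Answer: 6039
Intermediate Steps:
I(Q) = (-17 + Q)*(15 + Q) (I(Q) = (15 + Q)*(-17 + Q) = (-17 + Q)*(15 + Q))
I(18)*183 = (-255 + 18² - 2*18)*183 = (-255 + 324 - 36)*183 = 33*183 = 6039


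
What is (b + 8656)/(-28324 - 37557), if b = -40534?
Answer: 31878/65881 ≈ 0.48387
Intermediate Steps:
(b + 8656)/(-28324 - 37557) = (-40534 + 8656)/(-28324 - 37557) = -31878/(-65881) = -31878*(-1/65881) = 31878/65881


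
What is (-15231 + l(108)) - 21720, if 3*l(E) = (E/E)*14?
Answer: -110839/3 ≈ -36946.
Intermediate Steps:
l(E) = 14/3 (l(E) = ((E/E)*14)/3 = (1*14)/3 = (⅓)*14 = 14/3)
(-15231 + l(108)) - 21720 = (-15231 + 14/3) - 21720 = -45679/3 - 21720 = -110839/3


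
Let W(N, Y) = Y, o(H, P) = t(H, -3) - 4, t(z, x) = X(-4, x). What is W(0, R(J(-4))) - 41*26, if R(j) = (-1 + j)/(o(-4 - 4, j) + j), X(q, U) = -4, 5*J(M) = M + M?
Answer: -51155/48 ≈ -1065.7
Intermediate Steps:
J(M) = 2*M/5 (J(M) = (M + M)/5 = (2*M)/5 = 2*M/5)
t(z, x) = -4
o(H, P) = -8 (o(H, P) = -4 - 4 = -8)
R(j) = (-1 + j)/(-8 + j)
W(0, R(J(-4))) - 41*26 = (-1 + (⅖)*(-4))/(-8 + (⅖)*(-4)) - 41*26 = (-1 - 8/5)/(-8 - 8/5) - 1066 = -13/5/(-48/5) - 1066 = -5/48*(-13/5) - 1066 = 13/48 - 1066 = -51155/48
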